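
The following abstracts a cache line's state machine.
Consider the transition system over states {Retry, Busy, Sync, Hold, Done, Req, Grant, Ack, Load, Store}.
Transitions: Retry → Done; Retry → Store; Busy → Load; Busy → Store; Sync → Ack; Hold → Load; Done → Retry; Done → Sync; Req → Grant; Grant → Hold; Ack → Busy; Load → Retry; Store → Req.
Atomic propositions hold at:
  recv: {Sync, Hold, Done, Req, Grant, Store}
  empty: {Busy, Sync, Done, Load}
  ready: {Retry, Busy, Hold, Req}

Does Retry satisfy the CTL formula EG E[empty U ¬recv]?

Sat(¬recv) = {Retry, Busy, Ack, Load}
E[empty U ¬recv]: least fixpoint, start Z0 = Sat(¬recv) = {Retry, Busy, Ack, Load}, add states in Sat(empty) with some successor in Z. Z1 = {Retry, Busy, Sync, Done, Ack, Load}; fixed.
Sat(E[empty U ¬recv]) = {Retry, Busy, Sync, Done, Ack, Load}
EG E[empty U ¬recv]: greatest fixpoint, start Z0 = {Retry, Busy, Sync, Done, Ack, Load}, keep only states in Sat with some successor in Z. Already a fixed point.
Sat(EG E[empty U ¬recv]) = {Retry, Busy, Sync, Done, Ack, Load}
Retry ∈ Sat(EG E[empty U ¬recv]) = {Retry, Busy, Sync, Done, Ack, Load}, so the formula holds at Retry.

Yes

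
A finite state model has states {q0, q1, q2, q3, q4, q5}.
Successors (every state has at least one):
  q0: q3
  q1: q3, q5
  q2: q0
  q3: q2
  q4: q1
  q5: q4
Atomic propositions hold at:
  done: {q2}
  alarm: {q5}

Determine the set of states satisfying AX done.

{q3}

Sat(AX done) = {s : every successor in {q2}} = {q3}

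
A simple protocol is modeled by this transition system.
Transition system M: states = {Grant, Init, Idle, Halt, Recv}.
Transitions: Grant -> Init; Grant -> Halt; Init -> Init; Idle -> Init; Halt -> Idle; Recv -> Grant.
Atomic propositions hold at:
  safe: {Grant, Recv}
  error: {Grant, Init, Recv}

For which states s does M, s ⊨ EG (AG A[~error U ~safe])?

Sat(~error) = {Idle, Halt}
Sat(~safe) = {Init, Idle, Halt}
A[~error U ~safe]: least fixpoint, start Z0 = Sat(~safe) = {Init, Idle, Halt}, add states in Sat(~error) with every successor in Z. Already a fixed point.
Sat(A[~error U ~safe]) = {Init, Idle, Halt}
AG A[~error U ~safe]: greatest fixpoint, start Z0 = {Init, Idle, Halt}, keep only states in Sat with every successor in Z. Already a fixed point.
Sat(AG A[~error U ~safe]) = {Init, Idle, Halt}
EG (AG A[~error U ~safe]): greatest fixpoint, start Z0 = {Init, Idle, Halt}, keep only states in Sat with some successor in Z. Already a fixed point.
Sat(EG (AG A[~error U ~safe])) = {Init, Idle, Halt}

{Init, Idle, Halt}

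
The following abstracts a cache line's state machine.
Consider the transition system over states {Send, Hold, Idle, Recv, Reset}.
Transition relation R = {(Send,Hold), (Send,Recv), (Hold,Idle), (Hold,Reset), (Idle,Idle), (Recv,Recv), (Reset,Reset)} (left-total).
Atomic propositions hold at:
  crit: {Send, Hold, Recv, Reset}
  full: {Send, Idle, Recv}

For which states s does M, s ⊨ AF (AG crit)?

AG crit: greatest fixpoint, start Z0 = {Send, Hold, Recv, Reset}, keep only states in Sat with every successor in Z. Z1 = {Send, Recv, Reset}; Z2 = {Recv, Reset}; fixed.
Sat(AG crit) = {Recv, Reset}
AF (AG crit): least fixpoint, start Z0 = {Recv, Reset}, add states with every successor in Z. Already a fixed point.
Sat(AF (AG crit)) = {Recv, Reset}

{Recv, Reset}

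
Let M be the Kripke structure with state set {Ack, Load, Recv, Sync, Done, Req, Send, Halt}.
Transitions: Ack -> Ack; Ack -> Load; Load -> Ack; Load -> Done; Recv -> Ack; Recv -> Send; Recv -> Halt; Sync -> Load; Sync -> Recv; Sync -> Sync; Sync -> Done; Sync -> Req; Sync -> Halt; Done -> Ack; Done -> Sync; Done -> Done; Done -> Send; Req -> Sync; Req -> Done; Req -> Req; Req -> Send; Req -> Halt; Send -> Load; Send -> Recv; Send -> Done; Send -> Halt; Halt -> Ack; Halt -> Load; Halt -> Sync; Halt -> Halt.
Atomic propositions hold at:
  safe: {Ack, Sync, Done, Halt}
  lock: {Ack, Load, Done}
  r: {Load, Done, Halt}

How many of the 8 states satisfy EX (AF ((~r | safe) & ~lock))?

6

Sat(~r) = {Ack, Recv, Sync, Req, Send}
Sat(~r | safe) = {Ack, Recv, Sync, Done, Req, Send, Halt}
Sat(~lock) = {Recv, Sync, Req, Send, Halt}
Sat((~r | safe) & ~lock) = {Recv, Sync, Req, Send, Halt}
AF ((~r | safe) & ~lock): least fixpoint, start Z0 = {Recv, Sync, Req, Send, Halt}, add states with every successor in Z. Already a fixed point.
Sat(AF ((~r | safe) & ~lock)) = {Recv, Sync, Req, Send, Halt}
Sat(EX (AF ((~r | safe) & ~lock))) = {s : some successor in {Recv, Sync, Req, Send, Halt}} = {Recv, Sync, Done, Req, Send, Halt}
|Sat(EX (AF ((~r | safe) & ~lock)))| = |{Recv, Sync, Done, Req, Send, Halt}| = 6.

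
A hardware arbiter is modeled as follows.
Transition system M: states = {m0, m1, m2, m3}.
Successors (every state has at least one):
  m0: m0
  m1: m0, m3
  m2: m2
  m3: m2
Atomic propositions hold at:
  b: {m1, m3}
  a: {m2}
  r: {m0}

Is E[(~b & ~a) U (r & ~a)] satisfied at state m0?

Sat(~b) = {m0, m2}
Sat(~a) = {m0, m1, m3}
Sat(~b & ~a) = {m0}
Sat(r & ~a) = {m0}
E[(~b & ~a) U (r & ~a)]: least fixpoint, start Z0 = Sat((r & ~a)) = {m0}, add states in Sat(~b & ~a) with some successor in Z. Already a fixed point.
Sat(E[(~b & ~a) U (r & ~a)]) = {m0}
m0 ∈ Sat(E[(~b & ~a) U (r & ~a)]) = {m0}, so the formula holds at m0.

Yes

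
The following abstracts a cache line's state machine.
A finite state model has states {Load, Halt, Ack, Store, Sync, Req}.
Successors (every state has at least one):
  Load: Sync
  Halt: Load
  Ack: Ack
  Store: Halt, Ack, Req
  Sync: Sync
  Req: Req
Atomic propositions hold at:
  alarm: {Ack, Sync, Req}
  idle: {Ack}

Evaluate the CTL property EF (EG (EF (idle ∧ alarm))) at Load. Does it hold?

Sat(idle ∧ alarm) = {Ack}
EF (idle ∧ alarm): least fixpoint, start Z0 = {Ack}, add states with some successor in Z. Z1 = {Ack, Store}; fixed.
Sat(EF (idle ∧ alarm)) = {Ack, Store}
EG (EF (idle ∧ alarm)): greatest fixpoint, start Z0 = {Ack, Store}, keep only states in Sat with some successor in Z. Already a fixed point.
Sat(EG (EF (idle ∧ alarm))) = {Ack, Store}
EF (EG (EF (idle ∧ alarm))): least fixpoint, start Z0 = {Ack, Store}, add states with some successor in Z. Already a fixed point.
Sat(EF (EG (EF (idle ∧ alarm)))) = {Ack, Store}
Load ∉ Sat(EF (EG (EF (idle ∧ alarm)))) = {Ack, Store}, so the formula does not hold at Load.

No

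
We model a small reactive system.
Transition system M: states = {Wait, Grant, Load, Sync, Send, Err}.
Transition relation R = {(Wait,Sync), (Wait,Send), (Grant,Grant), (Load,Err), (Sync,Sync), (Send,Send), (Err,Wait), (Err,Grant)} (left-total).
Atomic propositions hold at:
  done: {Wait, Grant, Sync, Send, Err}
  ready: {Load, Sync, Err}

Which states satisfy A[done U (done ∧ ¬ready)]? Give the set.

{Wait, Grant, Send, Err}

Sat(¬ready) = {Wait, Grant, Send}
Sat(done ∧ ¬ready) = {Wait, Grant, Send}
A[done U (done ∧ ¬ready)]: least fixpoint, start Z0 = Sat((done ∧ ¬ready)) = {Wait, Grant, Send}, add states in Sat(done) with every successor in Z. Z1 = {Wait, Grant, Send, Err}; fixed.
Sat(A[done U (done ∧ ¬ready)]) = {Wait, Grant, Send, Err}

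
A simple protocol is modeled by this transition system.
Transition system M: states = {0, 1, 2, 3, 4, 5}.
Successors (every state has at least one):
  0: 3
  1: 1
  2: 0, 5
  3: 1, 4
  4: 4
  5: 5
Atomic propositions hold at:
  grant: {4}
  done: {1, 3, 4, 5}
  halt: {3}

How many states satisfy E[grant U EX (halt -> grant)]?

Sat(halt -> grant) = {0, 1, 2, 4, 5}
Sat(EX (halt -> grant)) = {s : some successor in {0, 1, 2, 4, 5}} = {1, 2, 3, 4, 5}
E[grant U EX (halt -> grant)]: least fixpoint, start Z0 = Sat(EX (halt -> grant)) = {1, 2, 3, 4, 5}, add states in Sat(grant) with some successor in Z. Already a fixed point.
Sat(E[grant U EX (halt -> grant)]) = {1, 2, 3, 4, 5}
|Sat(E[grant U EX (halt -> grant)])| = |{1, 2, 3, 4, 5}| = 5.

5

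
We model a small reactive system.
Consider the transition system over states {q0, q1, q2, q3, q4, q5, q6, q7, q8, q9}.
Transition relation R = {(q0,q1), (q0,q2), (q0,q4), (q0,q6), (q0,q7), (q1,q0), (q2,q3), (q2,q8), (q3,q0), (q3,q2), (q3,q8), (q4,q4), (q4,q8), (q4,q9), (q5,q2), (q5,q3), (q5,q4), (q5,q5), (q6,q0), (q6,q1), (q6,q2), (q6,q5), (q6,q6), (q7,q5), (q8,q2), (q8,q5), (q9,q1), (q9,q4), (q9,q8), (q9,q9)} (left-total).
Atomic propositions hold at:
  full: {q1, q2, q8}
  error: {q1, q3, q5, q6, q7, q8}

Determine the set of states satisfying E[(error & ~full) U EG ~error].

Sat(~full) = {q0, q3, q4, q5, q6, q7, q9}
Sat(error & ~full) = {q3, q5, q6, q7}
Sat(~error) = {q0, q2, q4, q9}
EG ~error: greatest fixpoint, start Z0 = {q0, q2, q4, q9}, keep only states in Sat with some successor in Z. Z1 = {q0, q4, q9}; fixed.
Sat(EG ~error) = {q0, q4, q9}
E[(error & ~full) U EG ~error]: least fixpoint, start Z0 = Sat(EG ~error) = {q0, q4, q9}, add states in Sat(error & ~full) with some successor in Z. Z1 = {q0, q3, q4, q5, q6, q9}; Z2 = {q0, q3, q4, q5, q6, q7, q9}; fixed.
Sat(E[(error & ~full) U EG ~error]) = {q0, q3, q4, q5, q6, q7, q9}

{q0, q3, q4, q5, q6, q7, q9}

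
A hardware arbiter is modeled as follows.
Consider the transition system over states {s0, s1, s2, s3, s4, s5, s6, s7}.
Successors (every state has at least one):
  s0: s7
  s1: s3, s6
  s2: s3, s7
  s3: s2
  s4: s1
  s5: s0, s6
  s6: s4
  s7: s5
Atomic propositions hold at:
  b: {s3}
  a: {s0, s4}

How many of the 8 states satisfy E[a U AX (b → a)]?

Sat(b → a) = {s0, s1, s2, s4, s5, s6, s7}
Sat(AX (b → a)) = {s : every successor in {s0, s1, s2, s4, s5, s6, s7}} = {s0, s3, s4, s5, s6, s7}
E[a U AX (b → a)]: least fixpoint, start Z0 = Sat(AX (b → a)) = {s0, s3, s4, s5, s6, s7}, add states in Sat(a) with some successor in Z. Already a fixed point.
Sat(E[a U AX (b → a)]) = {s0, s3, s4, s5, s6, s7}
|Sat(E[a U AX (b → a)])| = |{s0, s3, s4, s5, s6, s7}| = 6.

6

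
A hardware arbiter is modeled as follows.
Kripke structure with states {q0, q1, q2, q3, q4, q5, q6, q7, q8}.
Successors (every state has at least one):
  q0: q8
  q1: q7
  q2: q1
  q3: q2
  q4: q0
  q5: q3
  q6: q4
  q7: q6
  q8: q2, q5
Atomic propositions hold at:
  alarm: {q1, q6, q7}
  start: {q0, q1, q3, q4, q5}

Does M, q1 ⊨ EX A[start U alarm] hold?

A[start U alarm]: least fixpoint, start Z0 = Sat(alarm) = {q1, q6, q7}, add states in Sat(start) with every successor in Z. Already a fixed point.
Sat(A[start U alarm]) = {q1, q6, q7}
Sat(EX A[start U alarm]) = {s : some successor in {q1, q6, q7}} = {q1, q2, q7}
q1 ∈ Sat(EX A[start U alarm]) = {q1, q2, q7}, so the formula holds at q1.

Yes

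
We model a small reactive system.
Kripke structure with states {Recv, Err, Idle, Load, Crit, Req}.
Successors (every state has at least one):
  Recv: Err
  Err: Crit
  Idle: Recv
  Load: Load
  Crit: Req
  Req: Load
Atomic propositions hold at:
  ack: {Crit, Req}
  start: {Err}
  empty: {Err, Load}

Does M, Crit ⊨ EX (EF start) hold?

No

EF start: least fixpoint, start Z0 = {Err}, add states with some successor in Z. Z1 = {Recv, Err}; Z2 = {Recv, Err, Idle}; fixed.
Sat(EF start) = {Recv, Err, Idle}
Sat(EX (EF start)) = {s : some successor in {Recv, Err, Idle}} = {Recv, Idle}
Crit ∉ Sat(EX (EF start)) = {Recv, Idle}, so the formula does not hold at Crit.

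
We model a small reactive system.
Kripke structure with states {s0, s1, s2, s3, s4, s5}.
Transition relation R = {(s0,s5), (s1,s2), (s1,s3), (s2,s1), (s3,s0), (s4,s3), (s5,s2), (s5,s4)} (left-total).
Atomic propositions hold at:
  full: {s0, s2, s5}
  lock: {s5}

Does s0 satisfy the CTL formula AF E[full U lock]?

E[full U lock]: least fixpoint, start Z0 = Sat(lock) = {s5}, add states in Sat(full) with some successor in Z. Z1 = {s0, s5}; fixed.
Sat(E[full U lock]) = {s0, s5}
AF E[full U lock]: least fixpoint, start Z0 = {s0, s5}, add states with every successor in Z. Z1 = {s0, s3, s5}; Z2 = {s0, s3, s4, s5}; fixed.
Sat(AF E[full U lock]) = {s0, s3, s4, s5}
s0 ∈ Sat(AF E[full U lock]) = {s0, s3, s4, s5}, so the formula holds at s0.

Yes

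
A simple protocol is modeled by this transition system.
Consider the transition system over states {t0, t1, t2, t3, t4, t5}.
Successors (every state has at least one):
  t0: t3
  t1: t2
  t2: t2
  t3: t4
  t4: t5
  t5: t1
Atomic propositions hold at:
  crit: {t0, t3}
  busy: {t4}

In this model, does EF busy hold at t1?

No

EF busy: least fixpoint, start Z0 = {t4}, add states with some successor in Z. Z1 = {t3, t4}; Z2 = {t0, t3, t4}; fixed.
Sat(EF busy) = {t0, t3, t4}
t1 ∉ Sat(EF busy) = {t0, t3, t4}, so the formula does not hold at t1.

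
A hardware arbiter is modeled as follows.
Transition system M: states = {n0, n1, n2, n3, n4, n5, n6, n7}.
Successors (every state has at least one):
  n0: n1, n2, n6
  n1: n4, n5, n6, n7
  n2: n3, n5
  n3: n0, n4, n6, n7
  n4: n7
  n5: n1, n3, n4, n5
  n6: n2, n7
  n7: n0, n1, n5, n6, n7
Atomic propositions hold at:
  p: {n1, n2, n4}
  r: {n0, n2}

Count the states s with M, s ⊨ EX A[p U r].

4

A[p U r]: least fixpoint, start Z0 = Sat(r) = {n0, n2}, add states in Sat(p) with every successor in Z. Already a fixed point.
Sat(A[p U r]) = {n0, n2}
Sat(EX A[p U r]) = {s : some successor in {n0, n2}} = {n0, n3, n6, n7}
|Sat(EX A[p U r])| = |{n0, n3, n6, n7}| = 4.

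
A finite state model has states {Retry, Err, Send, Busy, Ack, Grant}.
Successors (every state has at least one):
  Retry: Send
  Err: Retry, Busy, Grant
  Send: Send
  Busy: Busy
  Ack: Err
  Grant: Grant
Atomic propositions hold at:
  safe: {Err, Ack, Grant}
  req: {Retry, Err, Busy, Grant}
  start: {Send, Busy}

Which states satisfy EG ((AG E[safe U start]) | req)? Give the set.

E[safe U start]: least fixpoint, start Z0 = Sat(start) = {Send, Busy}, add states in Sat(safe) with some successor in Z. Z1 = {Err, Send, Busy}; Z2 = {Err, Send, Busy, Ack}; fixed.
Sat(E[safe U start]) = {Err, Send, Busy, Ack}
AG E[safe U start]: greatest fixpoint, start Z0 = {Err, Send, Busy, Ack}, keep only states in Sat with every successor in Z. Z1 = {Send, Busy, Ack}; Z2 = {Send, Busy}; fixed.
Sat(AG E[safe U start]) = {Send, Busy}
Sat((AG E[safe U start]) | req) = {Retry, Err, Send, Busy, Grant}
EG ((AG E[safe U start]) | req): greatest fixpoint, start Z0 = {Retry, Err, Send, Busy, Grant}, keep only states in Sat with some successor in Z. Already a fixed point.
Sat(EG ((AG E[safe U start]) | req)) = {Retry, Err, Send, Busy, Grant}

{Retry, Err, Send, Busy, Grant}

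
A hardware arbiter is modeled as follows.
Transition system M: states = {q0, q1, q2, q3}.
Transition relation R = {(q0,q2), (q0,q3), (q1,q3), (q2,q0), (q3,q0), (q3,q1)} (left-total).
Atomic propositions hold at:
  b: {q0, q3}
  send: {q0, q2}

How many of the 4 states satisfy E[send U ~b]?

Sat(~b) = {q1, q2}
E[send U ~b]: least fixpoint, start Z0 = Sat(~b) = {q1, q2}, add states in Sat(send) with some successor in Z. Z1 = {q0, q1, q2}; fixed.
Sat(E[send U ~b]) = {q0, q1, q2}
|Sat(E[send U ~b])| = |{q0, q1, q2}| = 3.

3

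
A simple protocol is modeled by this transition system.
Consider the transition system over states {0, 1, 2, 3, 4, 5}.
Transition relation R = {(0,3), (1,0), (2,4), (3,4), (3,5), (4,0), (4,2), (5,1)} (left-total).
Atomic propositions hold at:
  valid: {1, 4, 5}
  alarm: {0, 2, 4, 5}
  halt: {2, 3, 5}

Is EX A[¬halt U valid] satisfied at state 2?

Yes

Sat(¬halt) = {0, 1, 4}
A[¬halt U valid]: least fixpoint, start Z0 = Sat(valid) = {1, 4, 5}, add states in Sat(¬halt) with every successor in Z. Already a fixed point.
Sat(A[¬halt U valid]) = {1, 4, 5}
Sat(EX A[¬halt U valid]) = {s : some successor in {1, 4, 5}} = {2, 3, 5}
2 ∈ Sat(EX A[¬halt U valid]) = {2, 3, 5}, so the formula holds at 2.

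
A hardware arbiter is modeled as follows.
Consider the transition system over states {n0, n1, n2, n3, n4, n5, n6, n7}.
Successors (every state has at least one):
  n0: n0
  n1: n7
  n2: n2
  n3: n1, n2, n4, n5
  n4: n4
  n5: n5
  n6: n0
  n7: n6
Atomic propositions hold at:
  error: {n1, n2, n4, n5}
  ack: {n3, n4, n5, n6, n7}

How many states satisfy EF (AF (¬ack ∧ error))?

Sat(¬ack) = {n0, n1, n2}
Sat(¬ack ∧ error) = {n1, n2}
AF (¬ack ∧ error): least fixpoint, start Z0 = {n1, n2}, add states with every successor in Z. Already a fixed point.
Sat(AF (¬ack ∧ error)) = {n1, n2}
EF (AF (¬ack ∧ error)): least fixpoint, start Z0 = {n1, n2}, add states with some successor in Z. Z1 = {n1, n2, n3}; fixed.
Sat(EF (AF (¬ack ∧ error))) = {n1, n2, n3}
|Sat(EF (AF (¬ack ∧ error)))| = |{n1, n2, n3}| = 3.

3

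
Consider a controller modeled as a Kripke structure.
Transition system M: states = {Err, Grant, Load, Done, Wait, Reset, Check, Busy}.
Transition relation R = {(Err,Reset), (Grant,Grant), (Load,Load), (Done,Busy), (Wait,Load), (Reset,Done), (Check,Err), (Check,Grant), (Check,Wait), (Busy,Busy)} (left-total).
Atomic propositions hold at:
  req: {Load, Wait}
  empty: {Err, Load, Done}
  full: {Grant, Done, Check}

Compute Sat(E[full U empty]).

{Err, Load, Done, Check}

E[full U empty]: least fixpoint, start Z0 = Sat(empty) = {Err, Load, Done}, add states in Sat(full) with some successor in Z. Z1 = {Err, Load, Done, Check}; fixed.
Sat(E[full U empty]) = {Err, Load, Done, Check}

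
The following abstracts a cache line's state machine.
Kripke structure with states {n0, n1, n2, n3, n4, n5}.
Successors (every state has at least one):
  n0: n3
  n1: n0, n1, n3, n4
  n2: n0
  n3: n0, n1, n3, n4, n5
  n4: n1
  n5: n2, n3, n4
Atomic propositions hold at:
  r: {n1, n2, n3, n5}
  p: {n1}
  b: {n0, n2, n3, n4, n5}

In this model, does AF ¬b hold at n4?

Yes

Sat(¬b) = {n1}
AF ¬b: least fixpoint, start Z0 = {n1}, add states with every successor in Z. Z1 = {n1, n4}; fixed.
Sat(AF ¬b) = {n1, n4}
n4 ∈ Sat(AF ¬b) = {n1, n4}, so the formula holds at n4.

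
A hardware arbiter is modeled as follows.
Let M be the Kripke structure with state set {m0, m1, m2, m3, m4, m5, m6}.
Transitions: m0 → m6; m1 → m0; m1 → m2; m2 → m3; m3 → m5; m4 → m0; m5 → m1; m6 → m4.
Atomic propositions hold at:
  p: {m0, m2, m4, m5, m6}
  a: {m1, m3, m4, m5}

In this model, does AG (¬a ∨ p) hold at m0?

Yes

Sat(¬a) = {m0, m2, m6}
Sat(¬a ∨ p) = {m0, m2, m4, m5, m6}
AG (¬a ∨ p): greatest fixpoint, start Z0 = {m0, m2, m4, m5, m6}, keep only states in Sat with every successor in Z. Z1 = {m0, m4, m6}; fixed.
Sat(AG (¬a ∨ p)) = {m0, m4, m6}
m0 ∈ Sat(AG (¬a ∨ p)) = {m0, m4, m6}, so the formula holds at m0.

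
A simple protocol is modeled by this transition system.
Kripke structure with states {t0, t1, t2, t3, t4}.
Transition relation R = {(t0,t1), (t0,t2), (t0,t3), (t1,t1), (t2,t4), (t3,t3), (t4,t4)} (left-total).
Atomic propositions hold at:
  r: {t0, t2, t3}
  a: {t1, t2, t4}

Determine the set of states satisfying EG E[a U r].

E[a U r]: least fixpoint, start Z0 = Sat(r) = {t0, t2, t3}, add states in Sat(a) with some successor in Z. Already a fixed point.
Sat(E[a U r]) = {t0, t2, t3}
EG E[a U r]: greatest fixpoint, start Z0 = {t0, t2, t3}, keep only states in Sat with some successor in Z. Z1 = {t0, t3}; fixed.
Sat(EG E[a U r]) = {t0, t3}

{t0, t3}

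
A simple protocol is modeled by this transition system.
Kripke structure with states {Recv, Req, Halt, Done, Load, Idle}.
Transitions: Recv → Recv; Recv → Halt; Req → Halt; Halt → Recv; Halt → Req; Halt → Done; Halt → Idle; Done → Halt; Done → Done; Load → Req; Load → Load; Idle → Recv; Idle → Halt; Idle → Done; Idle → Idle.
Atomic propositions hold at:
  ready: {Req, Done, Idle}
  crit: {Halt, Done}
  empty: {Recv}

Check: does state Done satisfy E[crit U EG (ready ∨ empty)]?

Yes

Sat(ready ∨ empty) = {Recv, Req, Done, Idle}
EG (ready ∨ empty): greatest fixpoint, start Z0 = {Recv, Req, Done, Idle}, keep only states in Sat with some successor in Z. Z1 = {Recv, Done, Idle}; fixed.
Sat(EG (ready ∨ empty)) = {Recv, Done, Idle}
E[crit U EG (ready ∨ empty)]: least fixpoint, start Z0 = Sat(EG (ready ∨ empty)) = {Recv, Done, Idle}, add states in Sat(crit) with some successor in Z. Z1 = {Recv, Halt, Done, Idle}; fixed.
Sat(E[crit U EG (ready ∨ empty)]) = {Recv, Halt, Done, Idle}
Done ∈ Sat(E[crit U EG (ready ∨ empty)]) = {Recv, Halt, Done, Idle}, so the formula holds at Done.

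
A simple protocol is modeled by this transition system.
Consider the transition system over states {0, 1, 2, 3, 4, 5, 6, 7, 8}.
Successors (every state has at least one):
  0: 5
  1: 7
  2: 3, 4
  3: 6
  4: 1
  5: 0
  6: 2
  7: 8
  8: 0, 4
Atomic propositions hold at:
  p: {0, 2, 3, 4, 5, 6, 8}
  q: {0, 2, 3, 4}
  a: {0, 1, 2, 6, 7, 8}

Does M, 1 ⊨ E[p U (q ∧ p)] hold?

Sat(q ∧ p) = {0, 2, 3, 4}
E[p U (q ∧ p)]: least fixpoint, start Z0 = Sat((q ∧ p)) = {0, 2, 3, 4}, add states in Sat(p) with some successor in Z. Z1 = {0, 2, 3, 4, 5, 6, 8}; fixed.
Sat(E[p U (q ∧ p)]) = {0, 2, 3, 4, 5, 6, 8}
1 ∉ Sat(E[p U (q ∧ p)]) = {0, 2, 3, 4, 5, 6, 8}, so the formula does not hold at 1.

No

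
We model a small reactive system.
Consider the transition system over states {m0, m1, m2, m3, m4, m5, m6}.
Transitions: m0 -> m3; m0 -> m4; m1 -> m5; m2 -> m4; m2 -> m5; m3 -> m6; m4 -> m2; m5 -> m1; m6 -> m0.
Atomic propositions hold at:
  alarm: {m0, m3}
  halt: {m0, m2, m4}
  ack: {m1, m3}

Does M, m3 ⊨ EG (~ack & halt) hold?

Sat(~ack) = {m0, m2, m4, m5, m6}
Sat(~ack & halt) = {m0, m2, m4}
EG (~ack & halt): greatest fixpoint, start Z0 = {m0, m2, m4}, keep only states in Sat with some successor in Z. Already a fixed point.
Sat(EG (~ack & halt)) = {m0, m2, m4}
m3 ∉ Sat(EG (~ack & halt)) = {m0, m2, m4}, so the formula does not hold at m3.

No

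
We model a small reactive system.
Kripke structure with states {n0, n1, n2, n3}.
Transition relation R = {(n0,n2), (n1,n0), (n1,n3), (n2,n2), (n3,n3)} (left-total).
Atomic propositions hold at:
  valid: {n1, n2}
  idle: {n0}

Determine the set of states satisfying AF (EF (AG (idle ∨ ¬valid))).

Sat(¬valid) = {n0, n3}
Sat(idle ∨ ¬valid) = {n0, n3}
AG (idle ∨ ¬valid): greatest fixpoint, start Z0 = {n0, n3}, keep only states in Sat with every successor in Z. Z1 = {n3}; fixed.
Sat(AG (idle ∨ ¬valid)) = {n3}
EF (AG (idle ∨ ¬valid)): least fixpoint, start Z0 = {n3}, add states with some successor in Z. Z1 = {n1, n3}; fixed.
Sat(EF (AG (idle ∨ ¬valid))) = {n1, n3}
AF (EF (AG (idle ∨ ¬valid))): least fixpoint, start Z0 = {n1, n3}, add states with every successor in Z. Already a fixed point.
Sat(AF (EF (AG (idle ∨ ¬valid)))) = {n1, n3}

{n1, n3}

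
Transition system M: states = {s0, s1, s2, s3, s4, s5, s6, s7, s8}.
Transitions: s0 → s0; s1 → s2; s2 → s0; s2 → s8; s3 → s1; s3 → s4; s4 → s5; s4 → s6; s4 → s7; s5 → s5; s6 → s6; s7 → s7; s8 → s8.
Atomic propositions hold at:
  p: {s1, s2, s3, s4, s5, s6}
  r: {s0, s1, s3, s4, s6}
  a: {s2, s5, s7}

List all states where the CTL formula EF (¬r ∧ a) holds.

Sat(¬r) = {s2, s5, s7, s8}
Sat(¬r ∧ a) = {s2, s5, s7}
EF (¬r ∧ a): least fixpoint, start Z0 = {s2, s5, s7}, add states with some successor in Z. Z1 = {s1, s2, s4, s5, s7}; Z2 = {s1, s2, s3, s4, s5, s7}; fixed.
Sat(EF (¬r ∧ a)) = {s1, s2, s3, s4, s5, s7}

{s1, s2, s3, s4, s5, s7}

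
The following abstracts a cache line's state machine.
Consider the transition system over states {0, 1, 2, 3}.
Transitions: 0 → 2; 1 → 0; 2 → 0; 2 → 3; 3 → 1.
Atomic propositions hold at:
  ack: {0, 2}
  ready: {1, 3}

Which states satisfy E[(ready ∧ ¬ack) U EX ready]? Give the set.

Sat(¬ack) = {1, 3}
Sat(ready ∧ ¬ack) = {1, 3}
Sat(EX ready) = {s : some successor in {1, 3}} = {2, 3}
E[(ready ∧ ¬ack) U EX ready]: least fixpoint, start Z0 = Sat(EX ready) = {2, 3}, add states in Sat(ready ∧ ¬ack) with some successor in Z. Already a fixed point.
Sat(E[(ready ∧ ¬ack) U EX ready]) = {2, 3}

{2, 3}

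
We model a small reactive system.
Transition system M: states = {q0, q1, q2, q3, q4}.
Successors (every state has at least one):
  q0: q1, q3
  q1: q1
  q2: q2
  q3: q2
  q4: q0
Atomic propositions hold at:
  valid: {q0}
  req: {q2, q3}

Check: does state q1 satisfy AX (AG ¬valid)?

Sat(¬valid) = {q1, q2, q3, q4}
AG ¬valid: greatest fixpoint, start Z0 = {q1, q2, q3, q4}, keep only states in Sat with every successor in Z. Z1 = {q1, q2, q3}; fixed.
Sat(AG ¬valid) = {q1, q2, q3}
Sat(AX (AG ¬valid)) = {s : every successor in {q1, q2, q3}} = {q0, q1, q2, q3}
q1 ∈ Sat(AX (AG ¬valid)) = {q0, q1, q2, q3}, so the formula holds at q1.

Yes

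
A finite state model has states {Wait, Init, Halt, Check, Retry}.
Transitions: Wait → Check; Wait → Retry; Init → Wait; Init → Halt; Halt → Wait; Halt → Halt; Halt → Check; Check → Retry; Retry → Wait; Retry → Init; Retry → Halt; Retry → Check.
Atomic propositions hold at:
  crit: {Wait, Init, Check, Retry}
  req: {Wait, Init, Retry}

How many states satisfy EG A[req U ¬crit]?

1

Sat(¬crit) = {Halt}
A[req U ¬crit]: least fixpoint, start Z0 = Sat(¬crit) = {Halt}, add states in Sat(req) with every successor in Z. Already a fixed point.
Sat(A[req U ¬crit]) = {Halt}
EG A[req U ¬crit]: greatest fixpoint, start Z0 = {Halt}, keep only states in Sat with some successor in Z. Already a fixed point.
Sat(EG A[req U ¬crit]) = {Halt}
|Sat(EG A[req U ¬crit])| = |{Halt}| = 1.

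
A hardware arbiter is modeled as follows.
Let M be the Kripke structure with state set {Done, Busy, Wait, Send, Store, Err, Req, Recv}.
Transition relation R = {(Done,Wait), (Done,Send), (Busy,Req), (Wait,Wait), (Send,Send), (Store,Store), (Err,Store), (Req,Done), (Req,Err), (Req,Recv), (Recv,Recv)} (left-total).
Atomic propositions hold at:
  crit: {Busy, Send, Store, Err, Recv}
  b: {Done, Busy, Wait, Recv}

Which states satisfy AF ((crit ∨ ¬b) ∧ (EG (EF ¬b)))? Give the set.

{Busy, Send, Store, Err, Req}

Sat(¬b) = {Send, Store, Err, Req}
Sat(crit ∨ ¬b) = {Busy, Send, Store, Err, Req, Recv}
EF ¬b: least fixpoint, start Z0 = {Send, Store, Err, Req}, add states with some successor in Z. Z1 = {Done, Busy, Send, Store, Err, Req}; fixed.
Sat(EF ¬b) = {Done, Busy, Send, Store, Err, Req}
EG (EF ¬b): greatest fixpoint, start Z0 = {Done, Busy, Send, Store, Err, Req}, keep only states in Sat with some successor in Z. Already a fixed point.
Sat(EG (EF ¬b)) = {Done, Busy, Send, Store, Err, Req}
Sat((crit ∨ ¬b) ∧ (EG (EF ¬b))) = {Busy, Send, Store, Err, Req}
AF ((crit ∨ ¬b) ∧ (EG (EF ¬b))): least fixpoint, start Z0 = {Busy, Send, Store, Err, Req}, add states with every successor in Z. Already a fixed point.
Sat(AF ((crit ∨ ¬b) ∧ (EG (EF ¬b)))) = {Busy, Send, Store, Err, Req}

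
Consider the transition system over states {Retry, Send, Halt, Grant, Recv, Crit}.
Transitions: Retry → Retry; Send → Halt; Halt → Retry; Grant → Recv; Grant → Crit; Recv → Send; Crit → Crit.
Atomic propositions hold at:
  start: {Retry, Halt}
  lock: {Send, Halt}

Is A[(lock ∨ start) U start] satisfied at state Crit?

No

Sat(lock ∨ start) = {Retry, Send, Halt}
A[(lock ∨ start) U start]: least fixpoint, start Z0 = Sat(start) = {Retry, Halt}, add states in Sat(lock ∨ start) with every successor in Z. Z1 = {Retry, Send, Halt}; fixed.
Sat(A[(lock ∨ start) U start]) = {Retry, Send, Halt}
Crit ∉ Sat(A[(lock ∨ start) U start]) = {Retry, Send, Halt}, so the formula does not hold at Crit.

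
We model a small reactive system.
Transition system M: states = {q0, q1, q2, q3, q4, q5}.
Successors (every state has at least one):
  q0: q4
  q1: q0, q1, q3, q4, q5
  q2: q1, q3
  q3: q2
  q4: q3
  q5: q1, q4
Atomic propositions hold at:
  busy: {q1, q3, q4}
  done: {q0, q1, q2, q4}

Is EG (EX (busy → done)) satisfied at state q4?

Sat(busy → done) = {q0, q1, q2, q4, q5}
Sat(EX (busy → done)) = {s : some successor in {q0, q1, q2, q4, q5}} = {q0, q1, q2, q3, q5}
EG (EX (busy → done)): greatest fixpoint, start Z0 = {q0, q1, q2, q3, q5}, keep only states in Sat with some successor in Z. Z1 = {q1, q2, q3, q5}; fixed.
Sat(EG (EX (busy → done))) = {q1, q2, q3, q5}
q4 ∉ Sat(EG (EX (busy → done))) = {q1, q2, q3, q5}, so the formula does not hold at q4.

No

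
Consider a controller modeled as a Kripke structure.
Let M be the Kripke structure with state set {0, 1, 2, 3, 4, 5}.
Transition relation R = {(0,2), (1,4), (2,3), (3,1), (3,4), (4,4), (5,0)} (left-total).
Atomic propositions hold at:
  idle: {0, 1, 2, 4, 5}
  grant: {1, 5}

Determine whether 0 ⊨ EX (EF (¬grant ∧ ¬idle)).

Yes

Sat(¬grant) = {0, 2, 3, 4}
Sat(¬idle) = {3}
Sat(¬grant ∧ ¬idle) = {3}
EF (¬grant ∧ ¬idle): least fixpoint, start Z0 = {3}, add states with some successor in Z. Z1 = {2, 3}; Z2 = {0, 2, 3}; Z3 = {0, 2, 3, 5}; fixed.
Sat(EF (¬grant ∧ ¬idle)) = {0, 2, 3, 5}
Sat(EX (EF (¬grant ∧ ¬idle))) = {s : some successor in {0, 2, 3, 5}} = {0, 2, 5}
0 ∈ Sat(EX (EF (¬grant ∧ ¬idle))) = {0, 2, 5}, so the formula holds at 0.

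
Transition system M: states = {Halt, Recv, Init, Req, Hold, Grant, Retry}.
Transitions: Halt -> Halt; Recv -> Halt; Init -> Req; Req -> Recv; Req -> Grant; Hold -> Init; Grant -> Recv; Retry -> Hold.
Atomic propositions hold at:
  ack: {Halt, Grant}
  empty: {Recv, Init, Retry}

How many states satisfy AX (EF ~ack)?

5

Sat(~ack) = {Recv, Init, Req, Hold, Retry}
EF ~ack: least fixpoint, start Z0 = {Recv, Init, Req, Hold, Retry}, add states with some successor in Z. Z1 = {Recv, Init, Req, Hold, Grant, Retry}; fixed.
Sat(EF ~ack) = {Recv, Init, Req, Hold, Grant, Retry}
Sat(AX (EF ~ack)) = {s : every successor in {Recv, Init, Req, Hold, Grant, Retry}} = {Init, Req, Hold, Grant, Retry}
|Sat(AX (EF ~ack))| = |{Init, Req, Hold, Grant, Retry}| = 5.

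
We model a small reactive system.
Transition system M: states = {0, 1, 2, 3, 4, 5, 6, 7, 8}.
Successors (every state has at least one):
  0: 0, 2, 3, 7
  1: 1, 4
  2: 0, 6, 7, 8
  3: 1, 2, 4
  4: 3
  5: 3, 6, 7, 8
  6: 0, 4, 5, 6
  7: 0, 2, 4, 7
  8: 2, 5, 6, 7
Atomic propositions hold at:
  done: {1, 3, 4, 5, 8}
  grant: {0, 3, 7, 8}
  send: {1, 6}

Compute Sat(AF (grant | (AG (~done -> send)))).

Sat(~done) = {0, 2, 6, 7}
Sat(~done -> send) = {1, 3, 4, 5, 6, 8}
AG (~done -> send): greatest fixpoint, start Z0 = {1, 3, 4, 5, 6, 8}, keep only states in Sat with every successor in Z. Z1 = {1, 4}; Z2 = {1}; Z3 = ∅; fixed.
Sat(AG (~done -> send)) = ∅
Sat(grant | (AG (~done -> send))) = {0, 3, 7, 8}
AF (grant | (AG (~done -> send))): least fixpoint, start Z0 = {0, 3, 7, 8}, add states with every successor in Z. Z1 = {0, 3, 4, 7, 8}; fixed.
Sat(AF (grant | (AG (~done -> send)))) = {0, 3, 4, 7, 8}

{0, 3, 4, 7, 8}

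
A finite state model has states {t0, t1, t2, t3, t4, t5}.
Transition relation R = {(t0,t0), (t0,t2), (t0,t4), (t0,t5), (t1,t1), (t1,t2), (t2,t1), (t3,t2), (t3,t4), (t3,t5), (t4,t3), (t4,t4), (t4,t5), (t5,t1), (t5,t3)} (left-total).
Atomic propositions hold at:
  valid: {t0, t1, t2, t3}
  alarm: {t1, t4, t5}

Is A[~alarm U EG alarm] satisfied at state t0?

Sat(~alarm) = {t0, t2, t3}
EG alarm: greatest fixpoint, start Z0 = {t1, t4, t5}, keep only states in Sat with some successor in Z. Already a fixed point.
Sat(EG alarm) = {t1, t4, t5}
A[~alarm U EG alarm]: least fixpoint, start Z0 = Sat(EG alarm) = {t1, t4, t5}, add states in Sat(~alarm) with every successor in Z. Z1 = {t1, t2, t4, t5}; Z2 = {t1, t2, t3, t4, t5}; fixed.
Sat(A[~alarm U EG alarm]) = {t1, t2, t3, t4, t5}
t0 ∉ Sat(A[~alarm U EG alarm]) = {t1, t2, t3, t4, t5}, so the formula does not hold at t0.

No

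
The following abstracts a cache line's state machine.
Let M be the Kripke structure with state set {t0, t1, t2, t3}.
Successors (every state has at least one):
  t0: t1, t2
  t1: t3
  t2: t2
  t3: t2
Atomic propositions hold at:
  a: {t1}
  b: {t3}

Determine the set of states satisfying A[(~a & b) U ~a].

{t0, t2, t3}

Sat(~a) = {t0, t2, t3}
Sat(~a & b) = {t3}
A[(~a & b) U ~a]: least fixpoint, start Z0 = Sat(~a) = {t0, t2, t3}, add states in Sat(~a & b) with every successor in Z. Already a fixed point.
Sat(A[(~a & b) U ~a]) = {t0, t2, t3}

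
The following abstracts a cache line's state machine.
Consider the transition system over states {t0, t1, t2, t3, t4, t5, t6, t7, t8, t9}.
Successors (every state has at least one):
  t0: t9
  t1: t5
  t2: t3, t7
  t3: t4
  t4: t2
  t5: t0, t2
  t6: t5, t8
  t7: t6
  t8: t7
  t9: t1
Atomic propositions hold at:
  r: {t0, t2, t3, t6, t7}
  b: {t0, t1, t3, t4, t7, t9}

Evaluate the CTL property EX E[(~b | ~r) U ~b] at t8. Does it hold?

Sat(~b) = {t2, t5, t6, t8}
Sat(~r) = {t1, t4, t5, t8, t9}
Sat(~b | ~r) = {t1, t2, t4, t5, t6, t8, t9}
E[(~b | ~r) U ~b]: least fixpoint, start Z0 = Sat(~b) = {t2, t5, t6, t8}, add states in Sat(~b | ~r) with some successor in Z. Z1 = {t1, t2, t4, t5, t6, t8}; Z2 = {t1, t2, t4, t5, t6, t8, t9}; fixed.
Sat(E[(~b | ~r) U ~b]) = {t1, t2, t4, t5, t6, t8, t9}
Sat(EX E[(~b | ~r) U ~b]) = {s : some successor in {t1, t2, t4, t5, t6, t8, t9}} = {t0, t1, t3, t4, t5, t6, t7, t9}
t8 ∉ Sat(EX E[(~b | ~r) U ~b]) = {t0, t1, t3, t4, t5, t6, t7, t9}, so the formula does not hold at t8.

No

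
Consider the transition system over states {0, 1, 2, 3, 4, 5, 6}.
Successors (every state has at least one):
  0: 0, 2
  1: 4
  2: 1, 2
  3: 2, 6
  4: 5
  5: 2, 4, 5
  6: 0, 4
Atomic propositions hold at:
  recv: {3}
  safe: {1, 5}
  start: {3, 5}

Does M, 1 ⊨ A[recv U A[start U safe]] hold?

A[start U safe]: least fixpoint, start Z0 = Sat(safe) = {1, 5}, add states in Sat(start) with every successor in Z. Already a fixed point.
Sat(A[start U safe]) = {1, 5}
A[recv U A[start U safe]]: least fixpoint, start Z0 = Sat(A[start U safe]) = {1, 5}, add states in Sat(recv) with every successor in Z. Already a fixed point.
Sat(A[recv U A[start U safe]]) = {1, 5}
1 ∈ Sat(A[recv U A[start U safe]]) = {1, 5}, so the formula holds at 1.

Yes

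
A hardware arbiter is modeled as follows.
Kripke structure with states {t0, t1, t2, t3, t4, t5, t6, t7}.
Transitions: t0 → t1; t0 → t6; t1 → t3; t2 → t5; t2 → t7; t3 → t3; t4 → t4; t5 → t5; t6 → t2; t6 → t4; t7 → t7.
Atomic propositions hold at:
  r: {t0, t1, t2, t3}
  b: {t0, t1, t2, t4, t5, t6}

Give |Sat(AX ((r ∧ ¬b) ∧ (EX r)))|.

2

Sat(¬b) = {t3, t7}
Sat(r ∧ ¬b) = {t3}
Sat(EX r) = {s : some successor in {t0, t1, t2, t3}} = {t0, t1, t3, t6}
Sat((r ∧ ¬b) ∧ (EX r)) = {t3}
Sat(AX ((r ∧ ¬b) ∧ (EX r))) = {s : every successor in {t3}} = {t1, t3}
|Sat(AX ((r ∧ ¬b) ∧ (EX r)))| = |{t1, t3}| = 2.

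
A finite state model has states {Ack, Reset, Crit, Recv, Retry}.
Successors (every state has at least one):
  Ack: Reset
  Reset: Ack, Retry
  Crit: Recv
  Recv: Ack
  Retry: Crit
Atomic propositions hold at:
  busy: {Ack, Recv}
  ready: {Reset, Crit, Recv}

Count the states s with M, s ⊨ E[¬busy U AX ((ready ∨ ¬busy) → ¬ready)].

Sat(¬busy) = {Reset, Crit, Retry}
Sat(ready ∨ ¬busy) = {Reset, Crit, Recv, Retry}
Sat(¬ready) = {Ack, Retry}
Sat((ready ∨ ¬busy) → ¬ready) = {Ack, Retry}
Sat(AX ((ready ∨ ¬busy) → ¬ready)) = {s : every successor in {Ack, Retry}} = {Reset, Recv}
E[¬busy U AX ((ready ∨ ¬busy) → ¬ready)]: least fixpoint, start Z0 = Sat(AX ((ready ∨ ¬busy) → ¬ready)) = {Reset, Recv}, add states in Sat(¬busy) with some successor in Z. Z1 = {Reset, Crit, Recv}; Z2 = {Reset, Crit, Recv, Retry}; fixed.
Sat(E[¬busy U AX ((ready ∨ ¬busy) → ¬ready)]) = {Reset, Crit, Recv, Retry}
|Sat(E[¬busy U AX ((ready ∨ ¬busy) → ¬ready)])| = |{Reset, Crit, Recv, Retry}| = 4.

4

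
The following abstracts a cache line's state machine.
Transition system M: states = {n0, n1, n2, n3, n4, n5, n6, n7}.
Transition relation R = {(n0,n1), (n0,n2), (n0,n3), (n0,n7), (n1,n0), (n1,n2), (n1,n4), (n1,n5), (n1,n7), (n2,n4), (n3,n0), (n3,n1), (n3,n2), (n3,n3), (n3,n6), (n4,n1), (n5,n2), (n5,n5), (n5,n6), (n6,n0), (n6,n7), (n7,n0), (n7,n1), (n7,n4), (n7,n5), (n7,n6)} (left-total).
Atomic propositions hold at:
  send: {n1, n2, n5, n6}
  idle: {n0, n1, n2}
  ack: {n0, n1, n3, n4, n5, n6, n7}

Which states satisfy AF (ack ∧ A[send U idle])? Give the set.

{n0, n1, n2, n4}

A[send U idle]: least fixpoint, start Z0 = Sat(idle) = {n0, n1, n2}, add states in Sat(send) with every successor in Z. Already a fixed point.
Sat(A[send U idle]) = {n0, n1, n2}
Sat(ack ∧ A[send U idle]) = {n0, n1}
AF (ack ∧ A[send U idle]): least fixpoint, start Z0 = {n0, n1}, add states with every successor in Z. Z1 = {n0, n1, n4}; Z2 = {n0, n1, n2, n4}; fixed.
Sat(AF (ack ∧ A[send U idle])) = {n0, n1, n2, n4}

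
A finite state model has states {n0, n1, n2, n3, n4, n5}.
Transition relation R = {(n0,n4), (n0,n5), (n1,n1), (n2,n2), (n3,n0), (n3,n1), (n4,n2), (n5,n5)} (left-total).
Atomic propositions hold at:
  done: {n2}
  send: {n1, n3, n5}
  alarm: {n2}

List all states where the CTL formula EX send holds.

{n0, n1, n3, n5}

Sat(EX send) = {s : some successor in {n1, n3, n5}} = {n0, n1, n3, n5}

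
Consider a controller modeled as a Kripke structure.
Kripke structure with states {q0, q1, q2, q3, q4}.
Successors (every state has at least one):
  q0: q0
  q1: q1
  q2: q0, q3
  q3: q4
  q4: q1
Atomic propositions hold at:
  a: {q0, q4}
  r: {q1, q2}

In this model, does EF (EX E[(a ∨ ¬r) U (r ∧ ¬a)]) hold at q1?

Yes

Sat(¬r) = {q0, q3, q4}
Sat(a ∨ ¬r) = {q0, q3, q4}
Sat(¬a) = {q1, q2, q3}
Sat(r ∧ ¬a) = {q1, q2}
E[(a ∨ ¬r) U (r ∧ ¬a)]: least fixpoint, start Z0 = Sat((r ∧ ¬a)) = {q1, q2}, add states in Sat(a ∨ ¬r) with some successor in Z. Z1 = {q1, q2, q4}; Z2 = {q1, q2, q3, q4}; fixed.
Sat(E[(a ∨ ¬r) U (r ∧ ¬a)]) = {q1, q2, q3, q4}
Sat(EX E[(a ∨ ¬r) U (r ∧ ¬a)]) = {s : some successor in {q1, q2, q3, q4}} = {q1, q2, q3, q4}
EF (EX E[(a ∨ ¬r) U (r ∧ ¬a)]): least fixpoint, start Z0 = {q1, q2, q3, q4}, add states with some successor in Z. Already a fixed point.
Sat(EF (EX E[(a ∨ ¬r) U (r ∧ ¬a)])) = {q1, q2, q3, q4}
q1 ∈ Sat(EF (EX E[(a ∨ ¬r) U (r ∧ ¬a)])) = {q1, q2, q3, q4}, so the formula holds at q1.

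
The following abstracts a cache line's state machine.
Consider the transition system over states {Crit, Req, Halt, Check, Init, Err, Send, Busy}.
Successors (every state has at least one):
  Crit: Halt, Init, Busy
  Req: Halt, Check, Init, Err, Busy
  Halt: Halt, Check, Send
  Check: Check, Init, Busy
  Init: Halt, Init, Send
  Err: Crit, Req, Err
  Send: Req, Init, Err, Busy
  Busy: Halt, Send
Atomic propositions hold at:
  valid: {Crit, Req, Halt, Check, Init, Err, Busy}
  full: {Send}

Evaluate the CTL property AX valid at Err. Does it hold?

Sat(AX valid) = {s : every successor in {Crit, Req, Halt, Check, Init, Err, Busy}} = {Crit, Req, Check, Err, Send}
Err ∈ Sat(AX valid) = {Crit, Req, Check, Err, Send}, so the formula holds at Err.

Yes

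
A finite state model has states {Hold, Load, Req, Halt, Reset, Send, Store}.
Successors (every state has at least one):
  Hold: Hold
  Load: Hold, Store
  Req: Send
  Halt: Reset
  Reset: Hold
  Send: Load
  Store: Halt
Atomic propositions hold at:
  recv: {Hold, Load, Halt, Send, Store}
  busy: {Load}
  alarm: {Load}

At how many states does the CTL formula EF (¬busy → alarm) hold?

Sat(¬busy) = {Hold, Req, Halt, Reset, Send, Store}
Sat(¬busy → alarm) = {Load}
EF (¬busy → alarm): least fixpoint, start Z0 = {Load}, add states with some successor in Z. Z1 = {Load, Send}; Z2 = {Load, Req, Send}; fixed.
Sat(EF (¬busy → alarm)) = {Load, Req, Send}
|Sat(EF (¬busy → alarm))| = |{Load, Req, Send}| = 3.

3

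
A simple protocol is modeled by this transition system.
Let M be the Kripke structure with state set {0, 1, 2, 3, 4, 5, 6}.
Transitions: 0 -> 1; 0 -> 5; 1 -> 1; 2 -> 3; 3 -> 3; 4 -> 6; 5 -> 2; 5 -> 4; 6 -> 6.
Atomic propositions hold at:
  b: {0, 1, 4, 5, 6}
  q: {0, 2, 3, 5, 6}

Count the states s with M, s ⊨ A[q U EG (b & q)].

1

Sat(b & q) = {0, 5, 6}
EG (b & q): greatest fixpoint, start Z0 = {0, 5, 6}, keep only states in Sat with some successor in Z. Z1 = {0, 6}; Z2 = {6}; fixed.
Sat(EG (b & q)) = {6}
A[q U EG (b & q)]: least fixpoint, start Z0 = Sat(EG (b & q)) = {6}, add states in Sat(q) with every successor in Z. Already a fixed point.
Sat(A[q U EG (b & q)]) = {6}
|Sat(A[q U EG (b & q)])| = |{6}| = 1.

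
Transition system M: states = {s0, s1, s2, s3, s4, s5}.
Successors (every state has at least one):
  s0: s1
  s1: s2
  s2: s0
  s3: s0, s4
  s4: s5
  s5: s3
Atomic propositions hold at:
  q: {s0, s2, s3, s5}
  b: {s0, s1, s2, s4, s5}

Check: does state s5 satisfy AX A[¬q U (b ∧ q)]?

Sat(¬q) = {s1, s4}
Sat(b ∧ q) = {s0, s2, s5}
A[¬q U (b ∧ q)]: least fixpoint, start Z0 = Sat((b ∧ q)) = {s0, s2, s5}, add states in Sat(¬q) with every successor in Z. Z1 = {s0, s1, s2, s4, s5}; fixed.
Sat(A[¬q U (b ∧ q)]) = {s0, s1, s2, s4, s5}
Sat(AX A[¬q U (b ∧ q)]) = {s : every successor in {s0, s1, s2, s4, s5}} = {s0, s1, s2, s3, s4}
s5 ∉ Sat(AX A[¬q U (b ∧ q)]) = {s0, s1, s2, s3, s4}, so the formula does not hold at s5.

No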